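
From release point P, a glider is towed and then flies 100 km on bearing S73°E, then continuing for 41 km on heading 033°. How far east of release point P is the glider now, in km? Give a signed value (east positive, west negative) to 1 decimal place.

Leg 1 (S73°E, 100 km): east 100 sin 107° = 95.63, north 100 cos 107° = -29.24
Leg 2 (033°, 41 km): east 41 sin 33° = 22.33, north 41 cos 33° = 34.39
Net east component: 117.96 km.

118.0 km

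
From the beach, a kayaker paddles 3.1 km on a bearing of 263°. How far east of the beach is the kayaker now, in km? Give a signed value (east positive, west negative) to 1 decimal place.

Leg 1 (263°, 3.1 km): east 3.1 sin 263° = -3.08, north 3.1 cos 263° = -0.38
Net east component: -3.08 km.

-3.1 km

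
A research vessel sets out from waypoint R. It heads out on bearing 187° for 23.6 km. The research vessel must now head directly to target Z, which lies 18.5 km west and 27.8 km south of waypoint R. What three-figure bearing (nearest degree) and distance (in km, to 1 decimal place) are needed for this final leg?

Leg 1 (187°, 23.6 km): east 23.6 sin 187° = -2.88, north 23.6 cos 187° = -23.42
Current position: (-2.88, -23.42). Target: (-18.5, -27.8). Remaining: Δeast = -15.62, Δnorth = -4.38.
Bearing = atan2(-15.62, -4.38) mod 360° = 254.35°; distance = √((-15.62)² + (-4.38)²) = 16.225 km.

254°, 16.2 km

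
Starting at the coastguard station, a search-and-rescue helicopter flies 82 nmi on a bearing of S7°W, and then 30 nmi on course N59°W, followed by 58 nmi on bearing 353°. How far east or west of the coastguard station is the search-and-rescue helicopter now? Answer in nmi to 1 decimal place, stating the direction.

Leg 1 (S7°W, 82 nmi): east 82 sin 187° = -9.99, north 82 cos 187° = -81.39
Leg 2 (N59°W, 30 nmi): east 30 sin 301° = -25.72, north 30 cos 301° = 15.45
Leg 3 (353°, 58 nmi): east 58 sin 353° = -7.07, north 58 cos 353° = 57.57
Net east component: -42.78 nmi.

42.8 nmi west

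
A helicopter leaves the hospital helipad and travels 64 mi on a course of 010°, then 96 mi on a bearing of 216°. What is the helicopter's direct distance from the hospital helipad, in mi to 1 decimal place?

47.6 mi

Leg 1 (010°, 64 mi): east 64 sin 10° = 11.11, north 64 cos 10° = 63.03
Leg 2 (216°, 96 mi): east 96 sin 216° = -56.43, north 96 cos 216° = -77.67
Net: -45.31 east, -14.64 north. Distance = √((-45.31)² + (-14.64)²) = 47.620 mi.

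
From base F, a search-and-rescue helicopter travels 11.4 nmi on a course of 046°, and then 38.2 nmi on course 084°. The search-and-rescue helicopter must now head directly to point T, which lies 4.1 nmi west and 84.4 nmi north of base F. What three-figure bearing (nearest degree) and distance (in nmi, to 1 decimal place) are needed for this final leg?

325°, 88.2 nmi

Leg 1 (046°, 11.4 nmi): east 11.4 sin 46° = 8.20, north 11.4 cos 46° = 7.92
Leg 2 (084°, 38.2 nmi): east 38.2 sin 84° = 37.99, north 38.2 cos 84° = 3.99
Current position: (46.19, 11.91). Target: (-4.1, 84.4). Remaining: Δeast = -50.29, Δnorth = 72.49.
Bearing = atan2(-50.29, 72.49) mod 360° = 325.25°; distance = √((-50.29)² + (72.49)²) = 88.225 nmi.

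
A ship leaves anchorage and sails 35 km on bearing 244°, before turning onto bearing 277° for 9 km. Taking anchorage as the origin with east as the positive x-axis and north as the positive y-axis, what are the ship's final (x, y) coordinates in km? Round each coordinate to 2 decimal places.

(-40.39, -14.25)

Leg 1 (244°, 35 km): east 35 sin 244° = -31.46, north 35 cos 244° = -15.34
Leg 2 (277°, 9 km): east 9 sin 277° = -8.93, north 9 cos 277° = 1.10
Summing: -40.39 km east, -14.25 km north → (-40.39, -14.25).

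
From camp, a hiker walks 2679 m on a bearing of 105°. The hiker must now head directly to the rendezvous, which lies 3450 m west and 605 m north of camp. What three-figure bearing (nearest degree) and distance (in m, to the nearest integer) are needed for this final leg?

282°, 6176 m

Leg 1 (105°, 2679 m): east 2679 sin 105° = 2587.72, north 2679 cos 105° = -693.38
Current position: (2587.72, -693.38). Target: (-3450, 605). Remaining: Δeast = -6037.72, Δnorth = 1298.38.
Bearing = atan2(-6037.72, 1298.38) mod 360° = 282.14°; distance = √((-6037.72)² + (1298.38)²) = 6175.742 m.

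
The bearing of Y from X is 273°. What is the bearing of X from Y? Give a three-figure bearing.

093°

Back-bearing = 273° − 180° = 093°.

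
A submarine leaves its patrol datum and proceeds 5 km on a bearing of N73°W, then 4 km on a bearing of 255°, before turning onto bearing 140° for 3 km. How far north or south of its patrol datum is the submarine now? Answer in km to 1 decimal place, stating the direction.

Leg 1 (N73°W, 5 km): east 5 sin 287° = -4.78, north 5 cos 287° = 1.46
Leg 2 (255°, 4 km): east 4 sin 255° = -3.86, north 4 cos 255° = -1.04
Leg 3 (140°, 3 km): east 3 sin 140° = 1.93, north 3 cos 140° = -2.30
Net north component: -1.87 km.

1.9 km south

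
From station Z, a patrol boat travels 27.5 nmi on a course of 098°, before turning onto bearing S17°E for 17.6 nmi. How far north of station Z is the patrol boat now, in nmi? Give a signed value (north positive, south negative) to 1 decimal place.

-20.7 nmi

Leg 1 (098°, 27.5 nmi): east 27.5 sin 98° = 27.23, north 27.5 cos 98° = -3.83
Leg 2 (S17°E, 17.6 nmi): east 17.6 sin 163° = 5.15, north 17.6 cos 163° = -16.83
Net north component: -20.66 nmi.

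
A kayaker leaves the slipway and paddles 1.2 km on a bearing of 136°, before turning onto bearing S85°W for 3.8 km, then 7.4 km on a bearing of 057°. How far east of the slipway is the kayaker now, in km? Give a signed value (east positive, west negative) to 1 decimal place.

3.3 km

Leg 1 (136°, 1.2 km): east 1.2 sin 136° = 0.83, north 1.2 cos 136° = -0.86
Leg 2 (S85°W, 3.8 km): east 3.8 sin 265° = -3.79, north 3.8 cos 265° = -0.33
Leg 3 (057°, 7.4 km): east 7.4 sin 57° = 6.21, north 7.4 cos 57° = 4.03
Net east component: 3.25 km.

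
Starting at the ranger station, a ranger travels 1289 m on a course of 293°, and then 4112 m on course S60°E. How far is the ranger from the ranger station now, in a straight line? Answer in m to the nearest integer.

Leg 1 (293°, 1289 m): east 1289 sin 293° = -1186.53, north 1289 cos 293° = 503.65
Leg 2 (S60°E, 4112 m): east 4112 sin 120° = 3561.10, north 4112 cos 120° = -2056.00
Net: 2374.57 east, -1552.35 north. Distance = √((2374.57)² + (-1552.35)²) = 2836.961 m.

2837 m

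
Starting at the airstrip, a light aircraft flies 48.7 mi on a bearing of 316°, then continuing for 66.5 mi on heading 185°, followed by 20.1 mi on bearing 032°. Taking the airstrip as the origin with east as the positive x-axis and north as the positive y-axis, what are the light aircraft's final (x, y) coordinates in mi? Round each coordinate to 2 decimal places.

Leg 1 (316°, 48.7 mi): east 48.7 sin 316° = -33.83, north 48.7 cos 316° = 35.03
Leg 2 (185°, 66.5 mi): east 66.5 sin 185° = -5.80, north 66.5 cos 185° = -66.25
Leg 3 (032°, 20.1 mi): east 20.1 sin 32° = 10.65, north 20.1 cos 32° = 17.05
Summing: -28.97 mi east, -14.17 mi north → (-28.97, -14.17).

(-28.97, -14.17)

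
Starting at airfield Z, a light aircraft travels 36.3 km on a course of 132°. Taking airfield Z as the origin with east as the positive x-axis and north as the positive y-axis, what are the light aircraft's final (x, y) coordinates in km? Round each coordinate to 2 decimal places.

(26.98, -24.29)

Leg 1 (132°, 36.3 km): east 36.3 sin 132° = 26.98, north 36.3 cos 132° = -24.29
Summing: 26.98 km east, -24.29 km north → (26.98, -24.29).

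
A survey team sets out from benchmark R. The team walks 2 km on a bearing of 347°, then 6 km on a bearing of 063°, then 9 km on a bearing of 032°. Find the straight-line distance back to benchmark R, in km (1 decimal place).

Leg 1 (347°, 2 km): east 2 sin 347° = -0.45, north 2 cos 347° = 1.95
Leg 2 (063°, 6 km): east 6 sin 63° = 5.35, north 6 cos 63° = 2.72
Leg 3 (032°, 9 km): east 9 sin 32° = 4.77, north 9 cos 32° = 7.63
Net: 9.67 east, 12.31 north. Distance = √((9.67)² + (12.31)²) = 15.647 km.

15.6 km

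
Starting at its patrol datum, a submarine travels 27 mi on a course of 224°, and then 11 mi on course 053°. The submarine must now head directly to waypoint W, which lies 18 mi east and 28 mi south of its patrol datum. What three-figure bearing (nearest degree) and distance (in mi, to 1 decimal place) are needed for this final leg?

Leg 1 (224°, 27 mi): east 27 sin 224° = -18.76, north 27 cos 224° = -19.42
Leg 2 (053°, 11 mi): east 11 sin 53° = 8.78, north 11 cos 53° = 6.62
Current position: (-9.97, -12.80). Target: (18, -28). Remaining: Δeast = 27.97, Δnorth = -15.20.
Bearing = atan2(27.97, -15.20) mod 360° = 118.52°; distance = √((27.97)² + (-15.20)²) = 31.833 mi.

119°, 31.8 mi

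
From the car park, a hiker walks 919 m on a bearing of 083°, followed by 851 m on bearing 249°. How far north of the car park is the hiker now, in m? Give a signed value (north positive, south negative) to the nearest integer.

-193 m

Leg 1 (083°, 919 m): east 919 sin 83° = 912.15, north 919 cos 83° = 112.00
Leg 2 (249°, 851 m): east 851 sin 249° = -794.48, north 851 cos 249° = -304.97
Net north component: -192.97 m.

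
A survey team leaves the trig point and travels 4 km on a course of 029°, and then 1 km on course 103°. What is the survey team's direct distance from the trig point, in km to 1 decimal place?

Leg 1 (029°, 4 km): east 4 sin 29° = 1.94, north 4 cos 29° = 3.50
Leg 2 (103°, 1 km): east 1 sin 103° = 0.97, north 1 cos 103° = -0.22
Net: 2.91 east, 3.27 north. Distance = √((2.91)² + (3.27)²) = 4.382 km.

4.4 km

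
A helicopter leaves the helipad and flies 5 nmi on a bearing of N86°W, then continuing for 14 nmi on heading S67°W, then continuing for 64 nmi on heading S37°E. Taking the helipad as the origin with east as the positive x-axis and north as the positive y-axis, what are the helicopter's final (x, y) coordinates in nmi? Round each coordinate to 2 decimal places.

(20.64, -56.23)

Leg 1 (N86°W, 5 nmi): east 5 sin 274° = -4.99, north 5 cos 274° = 0.35
Leg 2 (S67°W, 14 nmi): east 14 sin 247° = -12.89, north 14 cos 247° = -5.47
Leg 3 (S37°E, 64 nmi): east 64 sin 143° = 38.52, north 64 cos 143° = -51.11
Summing: 20.64 nmi east, -56.23 nmi north → (20.64, -56.23).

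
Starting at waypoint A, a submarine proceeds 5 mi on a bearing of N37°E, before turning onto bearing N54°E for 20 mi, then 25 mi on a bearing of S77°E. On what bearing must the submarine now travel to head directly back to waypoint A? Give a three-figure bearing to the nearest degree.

257°

Leg 1 (N37°E, 5 mi): east 5 sin 37° = 3.01, north 5 cos 37° = 3.99
Leg 2 (N54°E, 20 mi): east 20 sin 54° = 16.18, north 20 cos 54° = 11.76
Leg 3 (S77°E, 25 mi): east 25 sin 103° = 24.36, north 25 cos 103° = -5.62
Net displacement: 43.55 east, 10.13 north. Direction back to start is (-43.55, -10.13): bearing = atan2(-43.55, -10.13) mod 360° = 256.91° ≈ 257°.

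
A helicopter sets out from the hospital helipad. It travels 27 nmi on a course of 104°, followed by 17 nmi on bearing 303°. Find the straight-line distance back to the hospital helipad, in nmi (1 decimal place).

12.2 nmi

Leg 1 (104°, 27 nmi): east 27 sin 104° = 26.20, north 27 cos 104° = -6.53
Leg 2 (303°, 17 nmi): east 17 sin 303° = -14.26, north 17 cos 303° = 9.26
Net: 11.94 east, 2.73 north. Distance = √((11.94)² + (2.73)²) = 12.248 nmi.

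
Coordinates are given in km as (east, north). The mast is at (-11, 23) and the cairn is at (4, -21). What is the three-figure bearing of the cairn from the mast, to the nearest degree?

161°

Δeast = 4 − -11 = 15.00; Δnorth = -21 − 23 = -44.00.
Bearing = atan2(Δeast, Δnorth) mod 360° = 161.18° ≈ 161°.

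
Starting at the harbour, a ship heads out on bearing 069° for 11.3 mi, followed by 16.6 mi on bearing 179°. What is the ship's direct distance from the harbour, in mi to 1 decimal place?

16.6 mi

Leg 1 (069°, 11.3 mi): east 11.3 sin 69° = 10.55, north 11.3 cos 69° = 4.05
Leg 2 (179°, 16.6 mi): east 16.6 sin 179° = 0.29, north 16.6 cos 179° = -16.60
Net: 10.84 east, -12.55 north. Distance = √((10.84)² + (-12.55)²) = 16.581 mi.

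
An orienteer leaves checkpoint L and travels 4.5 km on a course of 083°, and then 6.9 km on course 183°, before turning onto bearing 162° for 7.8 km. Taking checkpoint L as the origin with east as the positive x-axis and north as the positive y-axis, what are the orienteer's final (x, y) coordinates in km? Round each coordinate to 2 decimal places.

Leg 1 (083°, 4.5 km): east 4.5 sin 83° = 4.47, north 4.5 cos 83° = 0.55
Leg 2 (183°, 6.9 km): east 6.9 sin 183° = -0.36, north 6.9 cos 183° = -6.89
Leg 3 (162°, 7.8 km): east 7.8 sin 162° = 2.41, north 7.8 cos 162° = -7.42
Summing: 6.52 km east, -13.76 km north → (6.52, -13.76).

(6.52, -13.76)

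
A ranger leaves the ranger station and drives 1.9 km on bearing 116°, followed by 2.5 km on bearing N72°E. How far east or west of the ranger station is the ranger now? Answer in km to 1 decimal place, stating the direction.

4.1 km east

Leg 1 (116°, 1.9 km): east 1.9 sin 116° = 1.71, north 1.9 cos 116° = -0.83
Leg 2 (N72°E, 2.5 km): east 2.5 sin 72° = 2.38, north 2.5 cos 72° = 0.77
Net east component: 4.09 km.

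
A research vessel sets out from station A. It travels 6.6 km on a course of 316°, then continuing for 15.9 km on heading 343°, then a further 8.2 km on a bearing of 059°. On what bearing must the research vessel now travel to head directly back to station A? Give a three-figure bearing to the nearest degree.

Leg 1 (316°, 6.6 km): east 6.6 sin 316° = -4.58, north 6.6 cos 316° = 4.75
Leg 2 (343°, 15.9 km): east 15.9 sin 343° = -4.65, north 15.9 cos 343° = 15.21
Leg 3 (059°, 8.2 km): east 8.2 sin 59° = 7.03, north 8.2 cos 59° = 4.22
Net displacement: -2.20 east, 24.18 north. Direction back to start is (2.20, -24.18): bearing = atan2(2.20, -24.18) mod 360° = 174.79° ≈ 175°.

175°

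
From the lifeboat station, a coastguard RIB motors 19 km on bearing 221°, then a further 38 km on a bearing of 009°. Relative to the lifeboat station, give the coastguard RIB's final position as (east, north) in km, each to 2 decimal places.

(-6.52, 23.19)

Leg 1 (221°, 19 km): east 19 sin 221° = -12.47, north 19 cos 221° = -14.34
Leg 2 (009°, 38 km): east 38 sin 9° = 5.94, north 38 cos 9° = 37.53
Summing: -6.52 km east, 23.19 km north → (-6.52, 23.19).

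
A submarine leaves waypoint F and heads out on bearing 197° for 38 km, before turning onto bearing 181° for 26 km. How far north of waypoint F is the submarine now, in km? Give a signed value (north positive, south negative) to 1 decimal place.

-62.3 km

Leg 1 (197°, 38 km): east 38 sin 197° = -11.11, north 38 cos 197° = -36.34
Leg 2 (181°, 26 km): east 26 sin 181° = -0.45, north 26 cos 181° = -26.00
Net north component: -62.34 km.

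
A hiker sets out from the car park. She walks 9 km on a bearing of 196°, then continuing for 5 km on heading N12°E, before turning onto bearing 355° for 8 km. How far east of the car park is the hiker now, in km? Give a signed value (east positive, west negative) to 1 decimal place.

-2.1 km

Leg 1 (196°, 9 km): east 9 sin 196° = -2.48, north 9 cos 196° = -8.65
Leg 2 (N12°E, 5 km): east 5 sin 12° = 1.04, north 5 cos 12° = 4.89
Leg 3 (355°, 8 km): east 8 sin 355° = -0.70, north 8 cos 355° = 7.97
Net east component: -2.14 km.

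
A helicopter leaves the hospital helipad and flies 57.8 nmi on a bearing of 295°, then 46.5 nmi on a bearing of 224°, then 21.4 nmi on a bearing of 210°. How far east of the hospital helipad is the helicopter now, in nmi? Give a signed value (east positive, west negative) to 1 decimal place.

Leg 1 (295°, 57.8 nmi): east 57.8 sin 295° = -52.38, north 57.8 cos 295° = 24.43
Leg 2 (224°, 46.5 nmi): east 46.5 sin 224° = -32.30, north 46.5 cos 224° = -33.45
Leg 3 (210°, 21.4 nmi): east 21.4 sin 210° = -10.70, north 21.4 cos 210° = -18.53
Net east component: -95.39 nmi.

-95.4 nmi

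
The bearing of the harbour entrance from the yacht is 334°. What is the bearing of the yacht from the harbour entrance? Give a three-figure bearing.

154°

Back-bearing = 334° − 180° = 154°.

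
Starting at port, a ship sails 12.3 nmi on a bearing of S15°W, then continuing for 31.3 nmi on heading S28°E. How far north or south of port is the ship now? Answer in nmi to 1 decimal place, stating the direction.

Leg 1 (S15°W, 12.3 nmi): east 12.3 sin 195° = -3.18, north 12.3 cos 195° = -11.88
Leg 2 (S28°E, 31.3 nmi): east 31.3 sin 152° = 14.69, north 31.3 cos 152° = -27.64
Net north component: -39.52 nmi.

39.5 nmi south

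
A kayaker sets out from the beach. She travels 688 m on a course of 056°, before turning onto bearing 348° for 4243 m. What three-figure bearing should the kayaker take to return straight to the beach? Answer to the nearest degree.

Leg 1 (056°, 688 m): east 688 sin 56° = 570.38, north 688 cos 56° = 384.72
Leg 2 (348°, 4243 m): east 4243 sin 348° = -882.17, north 4243 cos 348° = 4150.28
Net displacement: -311.79 east, 4535.00 north. Direction back to start is (311.79, -4535.00): bearing = atan2(311.79, -4535.00) mod 360° = 176.07° ≈ 176°.

176°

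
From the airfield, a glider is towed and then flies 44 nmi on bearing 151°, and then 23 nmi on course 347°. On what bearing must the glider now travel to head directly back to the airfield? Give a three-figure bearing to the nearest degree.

Leg 1 (151°, 44 nmi): east 44 sin 151° = 21.33, north 44 cos 151° = -38.48
Leg 2 (347°, 23 nmi): east 23 sin 347° = -5.17, north 23 cos 347° = 22.41
Net displacement: 16.16 east, -16.07 north. Direction back to start is (-16.16, 16.07): bearing = atan2(-16.16, 16.07) mod 360° = 314.85° ≈ 315°.

315°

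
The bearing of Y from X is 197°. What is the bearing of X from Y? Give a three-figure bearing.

Back-bearing = 197° − 180° = 017°.

017°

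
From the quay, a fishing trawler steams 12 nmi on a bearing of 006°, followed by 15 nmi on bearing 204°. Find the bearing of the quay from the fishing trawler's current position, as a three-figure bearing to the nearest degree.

Leg 1 (006°, 12 nmi): east 12 sin 6° = 1.25, north 12 cos 6° = 11.93
Leg 2 (204°, 15 nmi): east 15 sin 204° = -6.10, north 15 cos 204° = -13.70
Net displacement: -4.85 east, -1.77 north. Direction back to start is (4.85, 1.77): bearing = atan2(4.85, 1.77) mod 360° = 69.95° ≈ 070°.

070°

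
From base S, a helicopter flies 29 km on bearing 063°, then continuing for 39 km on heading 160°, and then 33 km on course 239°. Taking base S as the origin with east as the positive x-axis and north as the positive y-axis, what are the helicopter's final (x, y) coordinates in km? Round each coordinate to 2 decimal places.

Leg 1 (063°, 29 km): east 29 sin 63° = 25.84, north 29 cos 63° = 13.17
Leg 2 (160°, 39 km): east 39 sin 160° = 13.34, north 39 cos 160° = -36.65
Leg 3 (239°, 33 km): east 33 sin 239° = -28.29, north 33 cos 239° = -17.00
Summing: 10.89 km east, -40.48 km north → (10.89, -40.48).

(10.89, -40.48)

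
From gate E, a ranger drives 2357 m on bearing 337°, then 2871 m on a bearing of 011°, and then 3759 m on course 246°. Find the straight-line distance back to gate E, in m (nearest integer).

5144 m

Leg 1 (337°, 2357 m): east 2357 sin 337° = -920.95, north 2357 cos 337° = 2169.63
Leg 2 (011°, 2871 m): east 2871 sin 11° = 547.81, north 2871 cos 11° = 2818.25
Leg 3 (246°, 3759 m): east 3759 sin 246° = -3434.02, north 3759 cos 246° = -1528.92
Net: -3807.16 east, 3458.96 north. Distance = √((-3807.16)² + (3458.96)²) = 5143.816 m.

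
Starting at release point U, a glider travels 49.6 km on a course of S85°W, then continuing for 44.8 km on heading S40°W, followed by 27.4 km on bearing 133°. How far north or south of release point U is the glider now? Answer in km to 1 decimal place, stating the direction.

Leg 1 (S85°W, 49.6 km): east 49.6 sin 265° = -49.41, north 49.6 cos 265° = -4.32
Leg 2 (S40°W, 44.8 km): east 44.8 sin 220° = -28.80, north 44.8 cos 220° = -34.32
Leg 3 (133°, 27.4 km): east 27.4 sin 133° = 20.04, north 27.4 cos 133° = -18.69
Net north component: -57.33 km.

57.3 km south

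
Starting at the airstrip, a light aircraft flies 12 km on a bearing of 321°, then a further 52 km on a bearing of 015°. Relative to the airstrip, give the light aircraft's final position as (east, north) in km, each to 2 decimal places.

(5.91, 59.55)

Leg 1 (321°, 12 km): east 12 sin 321° = -7.55, north 12 cos 321° = 9.33
Leg 2 (015°, 52 km): east 52 sin 15° = 13.46, north 52 cos 15° = 50.23
Summing: 5.91 km east, 59.55 km north → (5.91, 59.55).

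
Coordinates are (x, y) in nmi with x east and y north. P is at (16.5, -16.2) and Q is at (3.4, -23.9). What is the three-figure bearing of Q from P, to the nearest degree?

240°

Δeast = 3.4 − 16.5 = -13.10; Δnorth = -23.9 − -16.2 = -7.70.
Bearing = atan2(Δeast, Δnorth) mod 360° = 239.55° ≈ 240°.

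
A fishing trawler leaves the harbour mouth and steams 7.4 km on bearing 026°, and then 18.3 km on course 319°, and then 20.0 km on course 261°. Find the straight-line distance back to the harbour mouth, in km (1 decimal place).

33.4 km

Leg 1 (026°, 7.4 km): east 7.4 sin 26° = 3.24, north 7.4 cos 26° = 6.65
Leg 2 (319°, 18.3 km): east 18.3 sin 319° = -12.01, north 18.3 cos 319° = 13.81
Leg 3 (261°, 20.0 km): east 20.0 sin 261° = -19.75, north 20.0 cos 261° = -3.13
Net: -28.52 east, 17.33 north. Distance = √((-28.52)² + (17.33)²) = 33.371 km.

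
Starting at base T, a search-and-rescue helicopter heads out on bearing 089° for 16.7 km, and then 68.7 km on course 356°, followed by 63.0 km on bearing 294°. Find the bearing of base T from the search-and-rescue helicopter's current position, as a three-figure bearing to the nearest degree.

154°

Leg 1 (089°, 16.7 km): east 16.7 sin 89° = 16.70, north 16.7 cos 89° = 0.29
Leg 2 (356°, 68.7 km): east 68.7 sin 356° = -4.79, north 68.7 cos 356° = 68.53
Leg 3 (294°, 63.0 km): east 63.0 sin 294° = -57.55, north 63.0 cos 294° = 25.62
Net displacement: -45.65 east, 94.45 north. Direction back to start is (45.65, -94.45): bearing = atan2(45.65, -94.45) mod 360° = 154.20° ≈ 154°.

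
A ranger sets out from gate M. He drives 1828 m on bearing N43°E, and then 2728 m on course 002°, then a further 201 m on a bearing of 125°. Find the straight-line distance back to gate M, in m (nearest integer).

Leg 1 (N43°E, 1828 m): east 1828 sin 43° = 1246.69, north 1828 cos 43° = 1336.91
Leg 2 (002°, 2728 m): east 2728 sin 2° = 95.21, north 2728 cos 2° = 2726.34
Leg 3 (125°, 201 m): east 201 sin 125° = 164.65, north 201 cos 125° = -115.29
Net: 1506.55 east, 3947.96 north. Distance = √((1506.55)² + (3947.96)²) = 4225.649 m.

4226 m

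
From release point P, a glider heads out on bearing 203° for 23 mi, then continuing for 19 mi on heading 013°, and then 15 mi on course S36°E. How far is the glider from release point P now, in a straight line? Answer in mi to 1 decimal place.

Leg 1 (203°, 23 mi): east 23 sin 203° = -8.99, north 23 cos 203° = -21.17
Leg 2 (013°, 19 mi): east 19 sin 13° = 4.27, north 19 cos 13° = 18.51
Leg 3 (S36°E, 15 mi): east 15 sin 144° = 8.82, north 15 cos 144° = -12.14
Net: 4.10 east, -14.79 north. Distance = √((4.10)² + (-14.79)²) = 15.353 mi.

15.4 mi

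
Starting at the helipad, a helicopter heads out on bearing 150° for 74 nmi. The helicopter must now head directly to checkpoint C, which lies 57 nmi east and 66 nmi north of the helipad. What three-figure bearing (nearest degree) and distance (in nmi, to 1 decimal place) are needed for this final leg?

009°, 131.6 nmi

Leg 1 (150°, 74 nmi): east 74 sin 150° = 37.00, north 74 cos 150° = -64.09
Current position: (37.00, -64.09). Target: (57, 66). Remaining: Δeast = 20.00, Δnorth = 130.09.
Bearing = atan2(20.00, 130.09) mod 360° = 8.74°; distance = √((20.00)² + (130.09)²) = 131.614 nmi.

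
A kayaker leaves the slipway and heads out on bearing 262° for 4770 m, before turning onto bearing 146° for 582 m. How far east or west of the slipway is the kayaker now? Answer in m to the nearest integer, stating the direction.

Leg 1 (262°, 4770 m): east 4770 sin 262° = -4723.58, north 4770 cos 262° = -663.86
Leg 2 (146°, 582 m): east 582 sin 146° = 325.45, north 582 cos 146° = -482.50
Net east component: -4398.13 m.

4398 m west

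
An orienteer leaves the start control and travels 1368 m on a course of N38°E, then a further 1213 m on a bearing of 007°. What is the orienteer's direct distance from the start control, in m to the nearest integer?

2487 m

Leg 1 (N38°E, 1368 m): east 1368 sin 38° = 842.22, north 1368 cos 38° = 1078.00
Leg 2 (007°, 1213 m): east 1213 sin 7° = 147.83, north 1213 cos 7° = 1203.96
Net: 990.05 east, 2281.96 north. Distance = √((990.05)² + (2281.96)²) = 2487.475 m.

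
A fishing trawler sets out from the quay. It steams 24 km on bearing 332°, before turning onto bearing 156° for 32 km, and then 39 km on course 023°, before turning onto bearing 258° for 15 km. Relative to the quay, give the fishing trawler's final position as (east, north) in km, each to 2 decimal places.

(2.31, 24.74)

Leg 1 (332°, 24 km): east 24 sin 332° = -11.27, north 24 cos 332° = 21.19
Leg 2 (156°, 32 km): east 32 sin 156° = 13.02, north 32 cos 156° = -29.23
Leg 3 (023°, 39 km): east 39 sin 23° = 15.24, north 39 cos 23° = 35.90
Leg 4 (258°, 15 km): east 15 sin 258° = -14.67, north 15 cos 258° = -3.12
Summing: 2.31 km east, 24.74 km north → (2.31, 24.74).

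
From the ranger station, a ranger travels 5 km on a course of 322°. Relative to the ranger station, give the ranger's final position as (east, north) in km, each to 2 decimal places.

Leg 1 (322°, 5 km): east 5 sin 322° = -3.08, north 5 cos 322° = 3.94
Summing: -3.08 km east, 3.94 km north → (-3.08, 3.94).

(-3.08, 3.94)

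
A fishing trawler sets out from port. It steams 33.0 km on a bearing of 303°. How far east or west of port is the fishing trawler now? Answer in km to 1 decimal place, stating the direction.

Leg 1 (303°, 33.0 km): east 33.0 sin 303° = -27.68, north 33.0 cos 303° = 17.97
Net east component: -27.68 km.

27.7 km west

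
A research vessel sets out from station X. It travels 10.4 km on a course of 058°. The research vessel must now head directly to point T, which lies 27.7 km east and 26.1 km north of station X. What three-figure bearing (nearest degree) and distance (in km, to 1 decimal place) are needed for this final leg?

Leg 1 (058°, 10.4 km): east 10.4 sin 58° = 8.82, north 10.4 cos 58° = 5.51
Current position: (8.82, 5.51). Target: (27.7, 26.1). Remaining: Δeast = 18.88, Δnorth = 20.59.
Bearing = atan2(18.88, 20.59) mod 360° = 42.52°; distance = √((18.88)² + (20.59)²) = 27.935 km.

043°, 27.9 km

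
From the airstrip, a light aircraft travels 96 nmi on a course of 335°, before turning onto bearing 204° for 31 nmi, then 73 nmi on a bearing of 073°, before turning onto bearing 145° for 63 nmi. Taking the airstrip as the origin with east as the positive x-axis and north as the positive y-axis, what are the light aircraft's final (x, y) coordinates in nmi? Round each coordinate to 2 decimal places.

Leg 1 (335°, 96 nmi): east 96 sin 335° = -40.57, north 96 cos 335° = 87.01
Leg 2 (204°, 31 nmi): east 31 sin 204° = -12.61, north 31 cos 204° = -28.32
Leg 3 (073°, 73 nmi): east 73 sin 73° = 69.81, north 73 cos 73° = 21.34
Leg 4 (145°, 63 nmi): east 63 sin 145° = 36.14, north 63 cos 145° = -51.61
Summing: 52.77 nmi east, 28.42 nmi north → (52.77, 28.42).

(52.77, 28.42)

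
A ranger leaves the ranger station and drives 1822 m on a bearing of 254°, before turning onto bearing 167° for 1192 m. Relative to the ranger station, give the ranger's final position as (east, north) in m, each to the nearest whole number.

(-1483, -1664)

Leg 1 (254°, 1822 m): east 1822 sin 254° = -1751.42, north 1822 cos 254° = -502.21
Leg 2 (167°, 1192 m): east 1192 sin 167° = 268.14, north 1192 cos 167° = -1161.45
Summing: -1483.28 m east, -1663.66 m north → (-1483, -1664).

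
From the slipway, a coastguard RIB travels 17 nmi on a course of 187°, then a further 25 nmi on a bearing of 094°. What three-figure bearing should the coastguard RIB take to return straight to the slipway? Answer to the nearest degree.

309°

Leg 1 (187°, 17 nmi): east 17 sin 187° = -2.07, north 17 cos 187° = -16.87
Leg 2 (094°, 25 nmi): east 25 sin 94° = 24.94, north 25 cos 94° = -1.74
Net displacement: 22.87 east, -18.62 north. Direction back to start is (-22.87, 18.62): bearing = atan2(-22.87, 18.62) mod 360° = 309.15° ≈ 309°.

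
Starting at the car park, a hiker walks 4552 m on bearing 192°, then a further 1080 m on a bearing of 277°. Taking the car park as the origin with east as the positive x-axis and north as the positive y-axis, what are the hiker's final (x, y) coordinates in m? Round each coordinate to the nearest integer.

Leg 1 (192°, 4552 m): east 4552 sin 192° = -946.41, north 4552 cos 192° = -4452.53
Leg 2 (277°, 1080 m): east 1080 sin 277° = -1071.95, north 1080 cos 277° = 131.62
Summing: -2018.36 m east, -4320.91 m north → (-2018, -4321).

(-2018, -4321)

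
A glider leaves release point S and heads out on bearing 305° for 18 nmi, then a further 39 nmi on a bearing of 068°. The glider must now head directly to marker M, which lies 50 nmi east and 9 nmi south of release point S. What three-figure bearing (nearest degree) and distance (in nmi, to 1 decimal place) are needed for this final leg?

Leg 1 (305°, 18 nmi): east 18 sin 305° = -14.74, north 18 cos 305° = 10.32
Leg 2 (068°, 39 nmi): east 39 sin 68° = 36.16, north 39 cos 68° = 14.61
Current position: (21.42, 24.93). Target: (50, -9). Remaining: Δeast = 28.58, Δnorth = -33.93.
Bearing = atan2(28.58, -33.93) mod 360° = 139.89°; distance = √((28.58)² + (-33.93)²) = 44.369 nmi.

140°, 44.4 nmi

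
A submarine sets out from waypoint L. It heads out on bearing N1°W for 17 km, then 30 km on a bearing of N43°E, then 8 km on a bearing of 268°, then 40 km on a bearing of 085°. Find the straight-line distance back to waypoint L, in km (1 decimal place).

66.9 km

Leg 1 (N1°W, 17 km): east 17 sin 359° = -0.30, north 17 cos 359° = 17.00
Leg 2 (N43°E, 30 km): east 30 sin 43° = 20.46, north 30 cos 43° = 21.94
Leg 3 (268°, 8 km): east 8 sin 268° = -8.00, north 8 cos 268° = -0.28
Leg 4 (085°, 40 km): east 40 sin 85° = 39.85, north 40 cos 85° = 3.49
Net: 52.02 east, 42.15 north. Distance = √((52.02)² + (42.15)²) = 66.947 km.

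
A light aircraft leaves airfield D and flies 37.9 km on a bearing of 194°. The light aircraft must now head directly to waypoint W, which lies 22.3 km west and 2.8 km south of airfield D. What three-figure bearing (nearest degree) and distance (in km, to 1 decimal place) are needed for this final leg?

339°, 36.4 km

Leg 1 (194°, 37.9 km): east 37.9 sin 194° = -9.17, north 37.9 cos 194° = -36.77
Current position: (-9.17, -36.77). Target: (-22.3, -2.8). Remaining: Δeast = -13.13, Δnorth = 33.97.
Bearing = atan2(-13.13, 33.97) mod 360° = 338.87°; distance = √((-13.13)² + (33.97)²) = 36.424 km.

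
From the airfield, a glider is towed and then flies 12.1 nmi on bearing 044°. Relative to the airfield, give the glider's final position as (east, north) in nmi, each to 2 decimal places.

(8.41, 8.70)

Leg 1 (044°, 12.1 nmi): east 12.1 sin 44° = 8.41, north 12.1 cos 44° = 8.70
Summing: 8.41 nmi east, 8.70 nmi north → (8.41, 8.70).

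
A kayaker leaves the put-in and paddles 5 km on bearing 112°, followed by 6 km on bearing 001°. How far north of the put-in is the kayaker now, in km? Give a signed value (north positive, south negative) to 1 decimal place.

4.1 km

Leg 1 (112°, 5 km): east 5 sin 112° = 4.64, north 5 cos 112° = -1.87
Leg 2 (001°, 6 km): east 6 sin 1° = 0.10, north 6 cos 1° = 6.00
Net north component: 4.13 km.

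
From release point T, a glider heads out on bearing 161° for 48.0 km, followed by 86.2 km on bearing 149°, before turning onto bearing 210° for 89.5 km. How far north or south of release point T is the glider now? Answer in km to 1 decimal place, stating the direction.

196.8 km south

Leg 1 (161°, 48.0 km): east 48.0 sin 161° = 15.63, north 48.0 cos 161° = -45.38
Leg 2 (149°, 86.2 km): east 86.2 sin 149° = 44.40, north 86.2 cos 149° = -73.89
Leg 3 (210°, 89.5 km): east 89.5 sin 210° = -44.75, north 89.5 cos 210° = -77.51
Net north component: -196.78 km.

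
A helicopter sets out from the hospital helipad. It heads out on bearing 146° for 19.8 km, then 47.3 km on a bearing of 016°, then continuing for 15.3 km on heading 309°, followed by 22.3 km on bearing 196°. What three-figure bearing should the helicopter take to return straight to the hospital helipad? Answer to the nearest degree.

199°

Leg 1 (146°, 19.8 km): east 19.8 sin 146° = 11.07, north 19.8 cos 146° = -16.41
Leg 2 (016°, 47.3 km): east 47.3 sin 16° = 13.04, north 47.3 cos 16° = 45.47
Leg 3 (309°, 15.3 km): east 15.3 sin 309° = -11.89, north 15.3 cos 309° = 9.63
Leg 4 (196°, 22.3 km): east 22.3 sin 196° = -6.15, north 22.3 cos 196° = -21.44
Net displacement: 6.07 east, 17.25 north. Direction back to start is (-6.07, -17.25): bearing = atan2(-6.07, -17.25) mod 360° = 199.40° ≈ 199°.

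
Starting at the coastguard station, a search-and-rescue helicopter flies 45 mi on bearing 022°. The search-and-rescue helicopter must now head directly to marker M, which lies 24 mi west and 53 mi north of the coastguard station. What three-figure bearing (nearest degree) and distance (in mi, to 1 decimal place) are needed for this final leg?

285°, 42.4 mi

Leg 1 (022°, 45 mi): east 45 sin 22° = 16.86, north 45 cos 22° = 41.72
Current position: (16.86, 41.72). Target: (-24, 53). Remaining: Δeast = -40.86, Δnorth = 11.28.
Bearing = atan2(-40.86, 11.28) mod 360° = 285.43°; distance = √((-40.86)² + (11.28)²) = 42.385 mi.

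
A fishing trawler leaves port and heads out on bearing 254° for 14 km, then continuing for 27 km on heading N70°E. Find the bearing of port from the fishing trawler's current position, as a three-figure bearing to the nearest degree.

Leg 1 (254°, 14 km): east 14 sin 254° = -13.46, north 14 cos 254° = -3.86
Leg 2 (N70°E, 27 km): east 27 sin 70° = 25.37, north 27 cos 70° = 9.23
Net displacement: 11.91 east, 5.38 north. Direction back to start is (-11.91, -5.38): bearing = atan2(-11.91, -5.38) mod 360° = 245.72° ≈ 246°.

246°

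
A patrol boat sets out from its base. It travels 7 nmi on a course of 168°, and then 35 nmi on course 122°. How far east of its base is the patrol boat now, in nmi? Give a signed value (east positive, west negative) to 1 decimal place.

31.1 nmi

Leg 1 (168°, 7 nmi): east 7 sin 168° = 1.46, north 7 cos 168° = -6.85
Leg 2 (122°, 35 nmi): east 35 sin 122° = 29.68, north 35 cos 122° = -18.55
Net east component: 31.14 nmi.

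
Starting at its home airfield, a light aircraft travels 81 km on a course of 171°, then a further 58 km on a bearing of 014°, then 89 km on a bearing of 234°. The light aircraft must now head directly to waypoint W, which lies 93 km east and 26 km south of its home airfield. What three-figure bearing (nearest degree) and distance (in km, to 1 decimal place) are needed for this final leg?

070°, 147.1 km

Leg 1 (171°, 81 km): east 81 sin 171° = 12.67, north 81 cos 171° = -80.00
Leg 2 (014°, 58 km): east 58 sin 14° = 14.03, north 58 cos 14° = 56.28
Leg 3 (234°, 89 km): east 89 sin 234° = -72.00, north 89 cos 234° = -52.31
Current position: (-45.30, -76.04). Target: (93, -26). Remaining: Δeast = 138.30, Δnorth = 50.04.
Bearing = atan2(138.30, 50.04) mod 360° = 70.11°; distance = √((138.30)² + (50.04)²) = 147.074 km.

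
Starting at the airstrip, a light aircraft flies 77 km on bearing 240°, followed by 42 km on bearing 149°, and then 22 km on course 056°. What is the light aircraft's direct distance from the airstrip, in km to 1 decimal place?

Leg 1 (240°, 77 km): east 77 sin 240° = -66.68, north 77 cos 240° = -38.50
Leg 2 (149°, 42 km): east 42 sin 149° = 21.63, north 42 cos 149° = -36.00
Leg 3 (056°, 22 km): east 22 sin 56° = 18.24, north 22 cos 56° = 12.30
Net: -26.81 east, -62.20 north. Distance = √((-26.81)² + (-62.20)²) = 67.732 km.

67.7 km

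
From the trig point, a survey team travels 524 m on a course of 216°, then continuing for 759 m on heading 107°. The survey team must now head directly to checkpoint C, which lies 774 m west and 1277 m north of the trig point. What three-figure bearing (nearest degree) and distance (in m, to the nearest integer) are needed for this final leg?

328°, 2262 m

Leg 1 (216°, 524 m): east 524 sin 216° = -308.00, north 524 cos 216° = -423.92
Leg 2 (107°, 759 m): east 759 sin 107° = 725.84, north 759 cos 107° = -221.91
Current position: (417.84, -645.84). Target: (-774, 1277). Remaining: Δeast = -1191.84, Δnorth = 1922.84.
Bearing = atan2(-1191.84, 1922.84) mod 360° = 328.21°; distance = √((-1191.84)² + (1922.84)²) = 2262.248 m.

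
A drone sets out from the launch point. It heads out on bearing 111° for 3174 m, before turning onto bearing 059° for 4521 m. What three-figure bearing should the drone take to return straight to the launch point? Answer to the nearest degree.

260°

Leg 1 (111°, 3174 m): east 3174 sin 111° = 2963.18, north 3174 cos 111° = -1137.46
Leg 2 (059°, 4521 m): east 4521 sin 59° = 3875.25, north 4521 cos 59° = 2328.49
Net displacement: 6838.44 east, 1191.03 north. Direction back to start is (-6838.44, -1191.03): bearing = atan2(-6838.44, -1191.03) mod 360° = 260.12° ≈ 260°.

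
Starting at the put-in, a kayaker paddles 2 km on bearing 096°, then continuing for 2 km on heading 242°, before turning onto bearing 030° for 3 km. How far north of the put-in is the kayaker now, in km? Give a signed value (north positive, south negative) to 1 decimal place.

1.5 km

Leg 1 (096°, 2 km): east 2 sin 96° = 1.99, north 2 cos 96° = -0.21
Leg 2 (242°, 2 km): east 2 sin 242° = -1.77, north 2 cos 242° = -0.94
Leg 3 (030°, 3 km): east 3 sin 30° = 1.50, north 3 cos 30° = 2.60
Net north component: 1.45 km.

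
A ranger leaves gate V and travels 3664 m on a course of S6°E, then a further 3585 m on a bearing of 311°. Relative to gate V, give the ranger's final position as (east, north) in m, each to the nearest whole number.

Leg 1 (S6°E, 3664 m): east 3664 sin 174° = 382.99, north 3664 cos 174° = -3643.93
Leg 2 (311°, 3585 m): east 3585 sin 311° = -2705.63, north 3585 cos 311° = 2351.97
Summing: -2322.64 m east, -1291.96 m north → (-2323, -1292).

(-2323, -1292)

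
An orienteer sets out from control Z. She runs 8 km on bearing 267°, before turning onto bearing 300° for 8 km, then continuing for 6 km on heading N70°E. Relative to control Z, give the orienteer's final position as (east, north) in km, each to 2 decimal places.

(-9.28, 5.63)

Leg 1 (267°, 8 km): east 8 sin 267° = -7.99, north 8 cos 267° = -0.42
Leg 2 (300°, 8 km): east 8 sin 300° = -6.93, north 8 cos 300° = 4.00
Leg 3 (N70°E, 6 km): east 6 sin 70° = 5.64, north 6 cos 70° = 2.05
Summing: -9.28 km east, 5.63 km north → (-9.28, 5.63).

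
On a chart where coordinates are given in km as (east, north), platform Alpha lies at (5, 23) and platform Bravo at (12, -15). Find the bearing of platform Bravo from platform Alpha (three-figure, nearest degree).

170°

Δeast = 12 − 5 = 7.00; Δnorth = -15 − 23 = -38.00.
Bearing = atan2(Δeast, Δnorth) mod 360° = 169.56° ≈ 170°.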